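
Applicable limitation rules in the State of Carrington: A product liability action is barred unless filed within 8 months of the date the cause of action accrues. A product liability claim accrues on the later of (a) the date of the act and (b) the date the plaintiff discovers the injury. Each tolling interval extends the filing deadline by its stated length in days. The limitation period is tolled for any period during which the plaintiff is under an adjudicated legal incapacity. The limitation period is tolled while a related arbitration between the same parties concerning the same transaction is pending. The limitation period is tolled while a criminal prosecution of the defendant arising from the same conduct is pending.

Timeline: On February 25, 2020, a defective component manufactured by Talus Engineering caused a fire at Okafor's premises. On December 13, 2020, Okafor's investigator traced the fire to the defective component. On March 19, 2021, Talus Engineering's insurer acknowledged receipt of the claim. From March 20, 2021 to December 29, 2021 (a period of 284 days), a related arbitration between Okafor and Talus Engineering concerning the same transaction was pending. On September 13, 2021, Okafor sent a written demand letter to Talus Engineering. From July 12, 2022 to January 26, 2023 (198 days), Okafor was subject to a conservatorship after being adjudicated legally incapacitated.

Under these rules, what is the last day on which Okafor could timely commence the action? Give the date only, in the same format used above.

Because discovery on December 13, 2020 post-dates the February 25, 2020 act, accrual under the later-of rule falls on December 13, 2020.
The untolled deadline — 8 months after December 13, 2020 — is August 13, 2021.
Because the pending related arbitration ran from March 20, 2021 to December 29, 2021, the deadline is extended by 284 days to May 24, 2022.
By the time the plaintiff's legal incapacity began on July 12, 2022, the limitation period had already expired on May 24, 2022; that interval cannot revive it.
Nothing else in the chronology tolls or restarts the period.

May 24, 2022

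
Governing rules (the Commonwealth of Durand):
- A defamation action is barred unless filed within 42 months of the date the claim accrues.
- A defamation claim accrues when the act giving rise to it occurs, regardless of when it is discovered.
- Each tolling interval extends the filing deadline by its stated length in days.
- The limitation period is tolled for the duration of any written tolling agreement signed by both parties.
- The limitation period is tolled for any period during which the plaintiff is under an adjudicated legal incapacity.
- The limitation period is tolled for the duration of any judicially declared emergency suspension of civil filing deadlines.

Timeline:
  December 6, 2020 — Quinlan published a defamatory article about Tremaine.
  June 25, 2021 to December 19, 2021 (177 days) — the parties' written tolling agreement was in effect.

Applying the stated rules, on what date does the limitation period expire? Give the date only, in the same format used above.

November 30, 2024

The claim accrued on December 6, 2020, the date of the act.
42 months from December 6, 2020 is June 6, 2024.
The period was tolled for 177 days by the written tolling agreement (June 25, 2021 to December 19, 2021), pushing the deadline to November 30, 2024.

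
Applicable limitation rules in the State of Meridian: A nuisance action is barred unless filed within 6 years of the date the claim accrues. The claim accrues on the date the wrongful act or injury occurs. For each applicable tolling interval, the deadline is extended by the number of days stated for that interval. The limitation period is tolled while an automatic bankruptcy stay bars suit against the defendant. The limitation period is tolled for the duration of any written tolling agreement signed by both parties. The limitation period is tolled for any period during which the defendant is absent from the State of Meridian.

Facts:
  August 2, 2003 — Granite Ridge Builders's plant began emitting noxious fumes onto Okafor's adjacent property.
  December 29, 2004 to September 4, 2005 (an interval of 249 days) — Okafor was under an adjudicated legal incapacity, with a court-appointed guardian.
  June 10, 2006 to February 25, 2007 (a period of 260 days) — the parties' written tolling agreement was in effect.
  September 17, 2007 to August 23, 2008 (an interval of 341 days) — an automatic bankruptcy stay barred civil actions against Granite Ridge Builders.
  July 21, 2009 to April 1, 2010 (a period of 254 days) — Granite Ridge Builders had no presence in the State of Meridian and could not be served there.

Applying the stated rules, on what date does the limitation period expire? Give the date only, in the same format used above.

The limitation period began to run on August 2, 2003.
Adding the 6 years base period to August 2, 2003 gives a deadline of August 2, 2009, before any tolling.
The written tolling agreement from June 10, 2006 to February 25, 2007 tolled the period for 260 days, extending the deadline to April 19, 2010.
The period was tolled for 341 days by the automatic bankruptcy stay (September 17, 2007 to August 23, 2008), pushing the deadline to March 26, 2011.
Because the defendant's absence from the jurisdiction ran from July 21, 2009 to April 1, 2010, the deadline is extended by 254 days to December 5, 2011.
Although the plaintiff's incapacity ran from December 29, 2004 to September 4, 2005, the stated rules do not make that a tolling event, so it is disregarded.

December 5, 2011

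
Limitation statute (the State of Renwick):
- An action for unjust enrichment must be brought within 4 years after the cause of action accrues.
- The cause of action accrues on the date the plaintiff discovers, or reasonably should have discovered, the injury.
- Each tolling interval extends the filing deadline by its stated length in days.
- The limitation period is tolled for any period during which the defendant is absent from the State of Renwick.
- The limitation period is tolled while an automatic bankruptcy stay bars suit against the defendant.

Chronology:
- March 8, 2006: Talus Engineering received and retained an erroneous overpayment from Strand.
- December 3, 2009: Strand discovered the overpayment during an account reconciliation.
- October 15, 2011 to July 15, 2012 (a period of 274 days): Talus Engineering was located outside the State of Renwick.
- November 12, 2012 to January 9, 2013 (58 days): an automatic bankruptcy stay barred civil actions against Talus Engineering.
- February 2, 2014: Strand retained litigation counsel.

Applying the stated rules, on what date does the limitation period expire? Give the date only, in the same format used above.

Under the discovery rule, the claim accrued on December 3, 2009, when Strand discovered the injury — not on the March 8, 2006 date of the underlying act.
The untolled deadline — 4 years after December 3, 2009 — is December 3, 2013.
The period was tolled for 274 days by the defendant's absence from the jurisdiction (October 15, 2011 to July 15, 2012), pushing the deadline to September 3, 2014.
Because the automatic bankruptcy stay ran from November 12, 2012 to January 9, 2013, the deadline is extended by 58 days to October 31, 2014.
None of the other events listed affects the running of the period under the stated rules.

October 31, 2014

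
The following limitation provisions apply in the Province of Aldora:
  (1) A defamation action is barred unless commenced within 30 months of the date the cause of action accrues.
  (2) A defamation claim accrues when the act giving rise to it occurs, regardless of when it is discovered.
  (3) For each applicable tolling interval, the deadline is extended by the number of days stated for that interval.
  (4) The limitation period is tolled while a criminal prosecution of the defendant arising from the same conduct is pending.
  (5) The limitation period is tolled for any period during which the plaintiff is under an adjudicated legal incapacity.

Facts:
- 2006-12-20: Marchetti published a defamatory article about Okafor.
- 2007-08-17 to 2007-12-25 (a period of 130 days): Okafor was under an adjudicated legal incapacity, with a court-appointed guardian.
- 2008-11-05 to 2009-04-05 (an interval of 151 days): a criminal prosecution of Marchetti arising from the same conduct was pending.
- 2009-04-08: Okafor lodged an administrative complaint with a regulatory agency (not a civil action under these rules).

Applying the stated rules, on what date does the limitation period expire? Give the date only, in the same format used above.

The cause of action accrued on 2006-12-20, the date of the act.
30 months from 2006-12-20 is 2009-06-20.
The plaintiff's legal incapacity from 2007-08-17 to 2007-12-25 tolled the period for 130 days, extending the deadline to 2009-10-28.
Because the pending criminal prosecution ran from 2008-11-05 to 2009-04-05, the deadline is extended by 151 days to 2010-03-28.
The other events in the timeline have no effect on the limitation period under the stated rules.

2010-03-28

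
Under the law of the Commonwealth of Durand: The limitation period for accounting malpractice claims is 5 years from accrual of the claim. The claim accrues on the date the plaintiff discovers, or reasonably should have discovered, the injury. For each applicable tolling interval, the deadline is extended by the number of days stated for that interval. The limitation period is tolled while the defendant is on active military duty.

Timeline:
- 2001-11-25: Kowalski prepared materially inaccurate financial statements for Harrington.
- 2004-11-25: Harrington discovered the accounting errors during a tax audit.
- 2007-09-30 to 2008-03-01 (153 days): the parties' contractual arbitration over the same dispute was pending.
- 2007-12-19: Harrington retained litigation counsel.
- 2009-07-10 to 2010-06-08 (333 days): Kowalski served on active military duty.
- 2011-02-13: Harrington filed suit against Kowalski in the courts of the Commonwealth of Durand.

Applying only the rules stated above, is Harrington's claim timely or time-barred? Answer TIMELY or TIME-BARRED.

Under the discovery rule, the claim accrued on 2004-11-25, when Harrington discovered the injury — not on the 2001-11-25 date of the underlying act.
Adding the 5 years base period to 2004-11-25 gives a deadline of 2009-11-25, before any tolling.
The defendant's active military service from 2009-07-10 to 2010-06-08 tolled the period for 333 days, extending the deadline to 2010-10-24.
The pending related arbitration from 2007-09-30 to 2008-03-01 does not toll the period, because no stated rule makes a pending arbitration a tolling event.
The other events in the timeline have no effect on the limitation period under the stated rules.
Filing on 2011-02-13 missed the 2010-10-24 deadline — the action is time-barred.

TIME-BARRED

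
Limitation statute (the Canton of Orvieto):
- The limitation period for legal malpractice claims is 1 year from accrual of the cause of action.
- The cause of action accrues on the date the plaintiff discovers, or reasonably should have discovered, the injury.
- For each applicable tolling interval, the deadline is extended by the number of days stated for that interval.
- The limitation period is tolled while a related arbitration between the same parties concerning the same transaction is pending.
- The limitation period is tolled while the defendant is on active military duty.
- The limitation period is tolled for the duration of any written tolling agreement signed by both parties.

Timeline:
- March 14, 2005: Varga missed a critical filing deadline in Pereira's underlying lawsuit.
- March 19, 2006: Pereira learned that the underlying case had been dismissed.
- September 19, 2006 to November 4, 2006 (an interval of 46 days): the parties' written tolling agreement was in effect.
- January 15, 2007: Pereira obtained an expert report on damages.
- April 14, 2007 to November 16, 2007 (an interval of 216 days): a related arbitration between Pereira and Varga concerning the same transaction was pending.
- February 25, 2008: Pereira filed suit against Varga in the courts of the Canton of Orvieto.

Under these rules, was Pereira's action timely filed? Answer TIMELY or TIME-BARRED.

Under the discovery rule, the claim accrued on March 19, 2006, when Pereira discovered the injury — not on the March 14, 2005 date of the underlying act.
The untolled deadline — 1 year after March 19, 2006 — is March 19, 2007.
The period was tolled for 46 days by the written tolling agreement (September 19, 2006 to November 4, 2006), pushing the deadline to May 4, 2007.
The period was tolled for 216 days by the pending related arbitration (April 14, 2007 to November 16, 2007), pushing the deadline to December 6, 2007.
None of the other events listed affects the running of the period under the stated rules.
Filing on February 25, 2008 missed the December 6, 2007 deadline — the action is time-barred.

TIME-BARRED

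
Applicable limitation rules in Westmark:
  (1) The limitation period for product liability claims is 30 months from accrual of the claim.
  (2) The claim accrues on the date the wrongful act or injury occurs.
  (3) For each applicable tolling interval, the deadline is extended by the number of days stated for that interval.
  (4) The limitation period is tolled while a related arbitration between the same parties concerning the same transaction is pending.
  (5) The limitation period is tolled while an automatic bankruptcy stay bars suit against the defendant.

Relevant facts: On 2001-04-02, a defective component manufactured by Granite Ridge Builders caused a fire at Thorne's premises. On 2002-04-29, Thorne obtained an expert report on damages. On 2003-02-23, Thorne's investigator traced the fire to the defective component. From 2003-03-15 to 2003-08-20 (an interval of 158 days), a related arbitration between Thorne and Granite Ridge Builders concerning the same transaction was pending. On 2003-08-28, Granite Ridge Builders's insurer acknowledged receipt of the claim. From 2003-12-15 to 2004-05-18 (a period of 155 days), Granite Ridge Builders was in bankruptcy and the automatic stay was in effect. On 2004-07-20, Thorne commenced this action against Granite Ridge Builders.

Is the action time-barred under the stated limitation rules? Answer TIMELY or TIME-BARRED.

Because the rule ties accrual to occurrence, the claim accrued on 2001-04-02, not on the 2003-02-23 discovery date.
Adding the 30 months base period to 2001-04-02 gives a deadline of 2003-10-02, before any tolling.
The period was tolled for 158 days by the pending related arbitration (2003-03-15 to 2003-08-20), pushing the deadline to 2004-03-08.
The automatic bankruptcy stay from 2003-12-15 to 2004-05-18 tolled the period for 155 days, extending the deadline to 2004-08-10.
The other events in the timeline have no effect on the limitation period under the stated rules.
Filing on 2004-07-20 beat the 2004-08-10 deadline — the action is timely.

TIMELY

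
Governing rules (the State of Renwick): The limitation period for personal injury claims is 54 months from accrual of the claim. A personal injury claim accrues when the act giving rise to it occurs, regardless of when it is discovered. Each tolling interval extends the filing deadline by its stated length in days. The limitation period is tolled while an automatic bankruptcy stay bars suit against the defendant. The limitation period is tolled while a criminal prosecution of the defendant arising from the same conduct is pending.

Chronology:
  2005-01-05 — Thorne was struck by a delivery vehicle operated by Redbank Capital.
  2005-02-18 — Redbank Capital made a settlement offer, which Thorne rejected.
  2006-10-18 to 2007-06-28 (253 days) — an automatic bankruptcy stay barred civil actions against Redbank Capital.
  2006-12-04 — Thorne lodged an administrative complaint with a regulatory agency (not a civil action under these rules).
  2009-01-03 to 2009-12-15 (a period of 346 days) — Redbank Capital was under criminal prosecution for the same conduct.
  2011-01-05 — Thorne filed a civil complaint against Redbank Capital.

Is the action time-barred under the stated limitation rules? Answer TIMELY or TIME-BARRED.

The claim accrued on 2005-01-05, when the wrongful act occurred.
Adding the 54 months base period to 2005-01-05 gives a deadline of 2009-07-05, before any tolling.
The period was tolled for 253 days by the automatic bankruptcy stay (2006-10-18 to 2007-06-28), pushing the deadline to 2010-03-15.
The period was tolled for 346 days by the pending criminal prosecution (2009-01-03 to 2009-12-15), pushing the deadline to 2011-02-24.
None of the other events listed affects the running of the period under the stated rules.
Thorne filed on 2011-01-05, before the 2011-02-24 deadline, so the action is timely.

TIMELY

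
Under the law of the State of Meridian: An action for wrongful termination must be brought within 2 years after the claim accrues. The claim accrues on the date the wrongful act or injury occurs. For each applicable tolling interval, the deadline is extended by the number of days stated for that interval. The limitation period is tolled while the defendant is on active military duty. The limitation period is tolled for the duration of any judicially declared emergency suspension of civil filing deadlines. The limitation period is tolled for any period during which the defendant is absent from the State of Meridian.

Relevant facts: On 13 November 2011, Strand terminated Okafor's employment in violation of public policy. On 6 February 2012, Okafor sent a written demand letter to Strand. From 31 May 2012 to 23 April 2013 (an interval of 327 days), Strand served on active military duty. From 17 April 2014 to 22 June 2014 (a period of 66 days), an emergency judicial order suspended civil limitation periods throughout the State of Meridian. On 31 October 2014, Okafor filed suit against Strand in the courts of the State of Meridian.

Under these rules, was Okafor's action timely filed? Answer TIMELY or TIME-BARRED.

The claim accrued on 13 November 2011, the date of the act.
The untolled deadline — 2 years after 13 November 2011 — is 13 November 2013.
The defendant's active military service from 31 May 2012 to 23 April 2013 tolled the period for 327 days, extending the deadline to 6 October 2014.
The emergency suspension of filing deadlines from 17 April 2014 to 22 June 2014 tolled the period for 66 days, extending the deadline to 11 December 2014.
Nothing else in the chronology tolls or restarts the period.
The 31 October 2014 filing precedes the 11 December 2014 deadline; the claim is timely.

TIMELY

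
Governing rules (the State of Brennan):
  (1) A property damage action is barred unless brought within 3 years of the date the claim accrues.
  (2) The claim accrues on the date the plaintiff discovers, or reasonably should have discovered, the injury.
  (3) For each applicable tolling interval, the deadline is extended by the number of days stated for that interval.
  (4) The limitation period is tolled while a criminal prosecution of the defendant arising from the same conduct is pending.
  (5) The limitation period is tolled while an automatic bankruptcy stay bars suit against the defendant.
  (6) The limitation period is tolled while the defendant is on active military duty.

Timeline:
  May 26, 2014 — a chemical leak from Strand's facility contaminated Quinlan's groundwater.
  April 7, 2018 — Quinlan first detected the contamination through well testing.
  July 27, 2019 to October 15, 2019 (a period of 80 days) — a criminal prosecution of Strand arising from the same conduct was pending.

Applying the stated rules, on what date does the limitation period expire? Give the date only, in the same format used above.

June 26, 2021

Accrual is tied to discovery, so the period began on April 7, 2018 rather than on May 26, 2014 when the act occurred.
Adding the 3 years base period to April 7, 2018 gives a deadline of April 7, 2021, before any tolling.
Because the pending criminal prosecution ran from July 27, 2019 to October 15, 2019, the deadline is extended by 80 days to June 26, 2021.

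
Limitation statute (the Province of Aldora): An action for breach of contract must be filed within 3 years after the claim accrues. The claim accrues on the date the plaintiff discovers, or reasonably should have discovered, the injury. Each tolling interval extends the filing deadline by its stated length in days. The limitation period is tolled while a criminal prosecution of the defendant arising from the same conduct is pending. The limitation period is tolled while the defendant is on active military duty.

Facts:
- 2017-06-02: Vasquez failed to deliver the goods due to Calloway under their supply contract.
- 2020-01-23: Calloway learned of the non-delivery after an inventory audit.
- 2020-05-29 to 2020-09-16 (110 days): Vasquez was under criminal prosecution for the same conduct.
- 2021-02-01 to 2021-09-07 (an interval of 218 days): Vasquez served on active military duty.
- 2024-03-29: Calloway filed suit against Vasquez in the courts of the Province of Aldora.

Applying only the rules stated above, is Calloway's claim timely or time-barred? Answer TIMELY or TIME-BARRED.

Under the discovery rule, the claim accrued on 2020-01-23, when Calloway discovered the injury — not on the 2017-06-02 date of the underlying act.
The untolled deadline — 3 years after 2020-01-23 — is 2023-01-23.
The period was tolled for 110 days by the pending criminal prosecution (2020-05-29 to 2020-09-16), pushing the deadline to 2023-05-13.
The period was tolled for 218 days by the defendant's active military service (2021-02-01 to 2021-09-07), pushing the deadline to 2023-12-17.
The 2024-03-29 filing falls after the 2023-12-17 deadline; the claim is time-barred.

TIME-BARRED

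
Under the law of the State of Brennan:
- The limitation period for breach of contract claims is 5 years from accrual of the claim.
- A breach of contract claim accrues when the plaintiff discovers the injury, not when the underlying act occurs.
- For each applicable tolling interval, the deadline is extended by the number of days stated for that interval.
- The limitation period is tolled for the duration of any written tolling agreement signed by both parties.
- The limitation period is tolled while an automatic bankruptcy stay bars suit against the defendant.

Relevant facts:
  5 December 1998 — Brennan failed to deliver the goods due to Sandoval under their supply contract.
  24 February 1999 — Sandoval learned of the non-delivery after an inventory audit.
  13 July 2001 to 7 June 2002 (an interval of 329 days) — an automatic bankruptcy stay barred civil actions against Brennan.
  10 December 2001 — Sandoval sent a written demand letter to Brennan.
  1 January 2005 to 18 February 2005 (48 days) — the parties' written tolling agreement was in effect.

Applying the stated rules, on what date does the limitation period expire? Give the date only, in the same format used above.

The claim did not accrue until Sandoval discovered the injury on 24 February 1999; the 5 December 1998 act date does not start the clock under the stated rule.
The untolled deadline — 5 years after 24 February 1999 — is 24 February 2004.
The automatic bankruptcy stay from 13 July 2001 to 7 June 2002 tolled the period for 329 days, extending the deadline to 18 January 2005.
The period was tolled for 48 days by the written tolling agreement (1 January 2005 to 18 February 2005), pushing the deadline to 7 March 2005.
The other events in the timeline have no effect on the limitation period under the stated rules.

7 March 2005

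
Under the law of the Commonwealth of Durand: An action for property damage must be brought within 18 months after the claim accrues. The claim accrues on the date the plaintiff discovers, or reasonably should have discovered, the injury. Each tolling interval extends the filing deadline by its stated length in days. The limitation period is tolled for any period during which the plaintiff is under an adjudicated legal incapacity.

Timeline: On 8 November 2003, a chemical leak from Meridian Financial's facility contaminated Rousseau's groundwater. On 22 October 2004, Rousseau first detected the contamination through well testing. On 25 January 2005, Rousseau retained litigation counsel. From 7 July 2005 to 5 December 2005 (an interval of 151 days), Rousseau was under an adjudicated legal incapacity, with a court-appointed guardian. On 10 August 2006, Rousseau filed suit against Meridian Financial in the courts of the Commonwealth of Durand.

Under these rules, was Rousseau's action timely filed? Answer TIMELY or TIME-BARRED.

TIMELY

The claim did not accrue until Rousseau discovered the injury on 22 October 2004; the 8 November 2003 act date does not start the clock under the stated rule.
The untolled deadline — 18 months after 22 October 2004 — is 22 April 2006.
Because the plaintiff's legal incapacity ran from 7 July 2005 to 5 December 2005, the deadline is extended by 151 days to 20 September 2006.
Nothing else in the chronology tolls or restarts the period.
Rousseau filed on 10 August 2006, before the 20 September 2006 deadline, so the action is timely.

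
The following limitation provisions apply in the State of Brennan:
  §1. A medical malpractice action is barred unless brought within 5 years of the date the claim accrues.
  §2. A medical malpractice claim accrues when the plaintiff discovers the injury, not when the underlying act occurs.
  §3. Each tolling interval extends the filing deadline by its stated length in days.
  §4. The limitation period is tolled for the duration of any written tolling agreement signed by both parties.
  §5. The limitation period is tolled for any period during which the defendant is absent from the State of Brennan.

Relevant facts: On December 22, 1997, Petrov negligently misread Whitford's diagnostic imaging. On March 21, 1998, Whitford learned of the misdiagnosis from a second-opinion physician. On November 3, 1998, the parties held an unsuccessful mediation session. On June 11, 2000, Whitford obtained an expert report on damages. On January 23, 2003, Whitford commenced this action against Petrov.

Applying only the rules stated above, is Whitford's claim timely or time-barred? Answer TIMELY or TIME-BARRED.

Under the discovery rule, the claim accrued on March 21, 1998, when Whitford discovered the injury — not on the December 22, 1997 date of the underlying act.
The untolled deadline — 5 years after March 21, 1998 — is March 21, 2003.
The other events in the timeline have no effect on the limitation period under the stated rules.
The January 23, 2003 filing precedes the March 21, 2003 deadline; the claim is timely.

TIMELY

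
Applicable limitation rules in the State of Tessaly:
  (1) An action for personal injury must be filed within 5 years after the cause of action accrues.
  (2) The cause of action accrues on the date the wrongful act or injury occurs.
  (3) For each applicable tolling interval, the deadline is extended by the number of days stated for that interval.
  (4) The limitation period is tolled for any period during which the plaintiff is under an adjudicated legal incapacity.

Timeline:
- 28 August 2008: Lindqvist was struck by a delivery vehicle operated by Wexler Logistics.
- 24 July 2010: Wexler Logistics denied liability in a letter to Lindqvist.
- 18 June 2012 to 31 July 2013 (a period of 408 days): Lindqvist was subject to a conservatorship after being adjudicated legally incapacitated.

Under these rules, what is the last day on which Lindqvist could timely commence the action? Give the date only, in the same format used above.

The limitation period began to run on 28 August 2008.
Adding the 5 years base period to 28 August 2008 gives a deadline of 28 August 2013, before any tolling.
Because the plaintiff's legal incapacity ran from 18 June 2012 to 31 July 2013, the deadline is extended by 408 days to 10 October 2014.
The other events in the timeline have no effect on the limitation period under the stated rules.

10 October 2014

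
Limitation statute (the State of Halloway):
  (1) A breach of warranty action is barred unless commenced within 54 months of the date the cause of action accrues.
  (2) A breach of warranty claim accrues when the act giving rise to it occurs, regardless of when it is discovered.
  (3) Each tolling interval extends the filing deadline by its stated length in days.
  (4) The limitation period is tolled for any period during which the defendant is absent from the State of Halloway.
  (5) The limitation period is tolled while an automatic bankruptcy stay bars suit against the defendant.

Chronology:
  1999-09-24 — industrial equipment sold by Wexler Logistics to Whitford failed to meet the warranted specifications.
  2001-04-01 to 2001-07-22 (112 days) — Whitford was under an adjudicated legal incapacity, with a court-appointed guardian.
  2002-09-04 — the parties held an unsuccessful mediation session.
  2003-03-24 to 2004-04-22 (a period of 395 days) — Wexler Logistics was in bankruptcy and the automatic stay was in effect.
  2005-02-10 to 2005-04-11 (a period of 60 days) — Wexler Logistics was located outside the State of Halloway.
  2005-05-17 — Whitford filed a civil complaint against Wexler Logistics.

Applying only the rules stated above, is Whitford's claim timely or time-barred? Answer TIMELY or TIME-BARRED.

The claim accrued on 1999-09-24, when the wrongful act occurred.
54 months from 1999-09-24 is 2004-03-24.
The period was tolled for 395 days by the automatic bankruptcy stay (2003-03-24 to 2004-04-22), pushing the deadline to 2005-04-23.
Because the defendant's absence from the jurisdiction ran from 2005-02-10 to 2005-04-11, the deadline is extended by 60 days to 2005-06-22.
Although the plaintiff's incapacity ran from 2001-04-01 to 2001-07-22, the stated rules do not make that a tolling event, so it is disregarded.
The other events in the timeline have no effect on the limitation period under the stated rules.
The 2005-05-17 filing precedes the 2005-06-22 deadline; the claim is timely.

TIMELY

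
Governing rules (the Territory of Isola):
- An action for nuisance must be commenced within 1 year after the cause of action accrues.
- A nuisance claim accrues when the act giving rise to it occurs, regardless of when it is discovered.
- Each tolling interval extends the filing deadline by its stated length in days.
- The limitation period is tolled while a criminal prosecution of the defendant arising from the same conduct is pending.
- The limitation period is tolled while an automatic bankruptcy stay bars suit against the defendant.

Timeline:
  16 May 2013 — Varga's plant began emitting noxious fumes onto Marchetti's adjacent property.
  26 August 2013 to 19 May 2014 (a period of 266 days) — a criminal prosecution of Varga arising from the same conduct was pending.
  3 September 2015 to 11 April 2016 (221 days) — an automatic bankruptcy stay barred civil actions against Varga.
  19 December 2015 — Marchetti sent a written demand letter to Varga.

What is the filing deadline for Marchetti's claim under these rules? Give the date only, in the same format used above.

The cause of action accrued on 16 May 2013, the date of the act.
1 year from 16 May 2013 is 16 May 2014.
Because the pending criminal prosecution ran from 26 August 2013 to 19 May 2014, the deadline is extended by 266 days to 6 February 2015.
By the time the automatic bankruptcy stay began on 3 September 2015, the limitation period had already expired on 6 February 2015; that interval cannot revive it.
The other events in the timeline have no effect on the limitation period under the stated rules.

6 February 2015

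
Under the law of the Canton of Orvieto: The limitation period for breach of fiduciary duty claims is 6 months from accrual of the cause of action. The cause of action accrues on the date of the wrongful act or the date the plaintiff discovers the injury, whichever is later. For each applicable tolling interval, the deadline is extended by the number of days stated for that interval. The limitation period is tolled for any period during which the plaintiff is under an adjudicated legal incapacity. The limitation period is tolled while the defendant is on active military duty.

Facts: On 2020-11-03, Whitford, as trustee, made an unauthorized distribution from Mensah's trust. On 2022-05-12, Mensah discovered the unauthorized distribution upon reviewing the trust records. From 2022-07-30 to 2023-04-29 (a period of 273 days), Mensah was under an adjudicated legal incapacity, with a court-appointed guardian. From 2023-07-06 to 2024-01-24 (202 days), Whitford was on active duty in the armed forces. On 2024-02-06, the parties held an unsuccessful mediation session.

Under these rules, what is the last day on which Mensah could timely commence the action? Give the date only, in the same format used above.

2024-03-01

Because discovery on 2022-05-12 post-dates the 2020-11-03 act, accrual under the later-of rule falls on 2022-05-12.
Adding the 6 months base period to 2022-05-12 gives a deadline of 2022-11-12, before any tolling.
The plaintiff's legal incapacity from 2022-07-30 to 2023-04-29 tolled the period for 273 days, extending the deadline to 2023-08-12.
The period was tolled for 202 days by the defendant's active military service (2023-07-06 to 2024-01-24), pushing the deadline to 2024-03-01.
Nothing else in the chronology tolls or restarts the period.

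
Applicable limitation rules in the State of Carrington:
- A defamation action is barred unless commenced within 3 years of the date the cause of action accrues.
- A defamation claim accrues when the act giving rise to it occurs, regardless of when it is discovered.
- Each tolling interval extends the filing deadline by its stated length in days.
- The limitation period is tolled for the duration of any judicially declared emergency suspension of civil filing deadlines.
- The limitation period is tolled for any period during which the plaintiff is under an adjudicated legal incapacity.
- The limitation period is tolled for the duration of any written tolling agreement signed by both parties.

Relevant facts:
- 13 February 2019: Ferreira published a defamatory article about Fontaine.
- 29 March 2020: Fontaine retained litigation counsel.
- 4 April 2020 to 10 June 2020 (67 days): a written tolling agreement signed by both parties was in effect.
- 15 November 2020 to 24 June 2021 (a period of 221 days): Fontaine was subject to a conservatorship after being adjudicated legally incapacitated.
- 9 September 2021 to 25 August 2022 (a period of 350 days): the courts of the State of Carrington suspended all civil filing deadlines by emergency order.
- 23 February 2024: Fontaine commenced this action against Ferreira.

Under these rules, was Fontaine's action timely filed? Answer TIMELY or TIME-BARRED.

The claim accrued on 13 February 2019, when the wrongful act occurred.
3 years from 13 February 2019 is 13 February 2022.
The written tolling agreement from 4 April 2020 to 10 June 2020 tolled the period for 67 days, extending the deadline to 21 April 2022.
Because the plaintiff's legal incapacity ran from 15 November 2020 to 24 June 2021, the deadline is extended by 221 days to 28 November 2022.
The period was tolled for 350 days by the emergency suspension of filing deadlines (9 September 2021 to 25 August 2022), pushing the deadline to 13 November 2023.
Nothing else in the chronology tolls or restarts the period.
Filing on 23 February 2024 missed the 13 November 2023 deadline — the action is time-barred.

TIME-BARRED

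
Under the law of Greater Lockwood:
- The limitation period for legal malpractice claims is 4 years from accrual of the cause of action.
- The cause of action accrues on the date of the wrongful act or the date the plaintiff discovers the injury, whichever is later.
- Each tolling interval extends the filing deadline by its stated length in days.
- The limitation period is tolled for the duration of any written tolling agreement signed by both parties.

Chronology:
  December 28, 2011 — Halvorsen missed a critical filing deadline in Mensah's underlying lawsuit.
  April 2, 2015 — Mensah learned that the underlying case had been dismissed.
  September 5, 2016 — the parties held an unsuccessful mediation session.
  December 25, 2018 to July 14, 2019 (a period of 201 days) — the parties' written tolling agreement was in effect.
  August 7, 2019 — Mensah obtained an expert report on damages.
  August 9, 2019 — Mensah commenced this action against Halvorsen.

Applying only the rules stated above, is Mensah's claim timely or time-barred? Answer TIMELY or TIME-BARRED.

The claim accrued on April 2, 2015 — the later of the December 28, 2011 act and the April 2, 2015 discovery.
4 years from April 2, 2015 is April 2, 2019.
The period was tolled for 201 days by the written tolling agreement (December 25, 2018 to July 14, 2019), pushing the deadline to October 20, 2019.
None of the other events listed affects the running of the period under the stated rules.
Mensah filed on August 9, 2019, before the October 20, 2019 deadline, so the action is timely.

TIMELY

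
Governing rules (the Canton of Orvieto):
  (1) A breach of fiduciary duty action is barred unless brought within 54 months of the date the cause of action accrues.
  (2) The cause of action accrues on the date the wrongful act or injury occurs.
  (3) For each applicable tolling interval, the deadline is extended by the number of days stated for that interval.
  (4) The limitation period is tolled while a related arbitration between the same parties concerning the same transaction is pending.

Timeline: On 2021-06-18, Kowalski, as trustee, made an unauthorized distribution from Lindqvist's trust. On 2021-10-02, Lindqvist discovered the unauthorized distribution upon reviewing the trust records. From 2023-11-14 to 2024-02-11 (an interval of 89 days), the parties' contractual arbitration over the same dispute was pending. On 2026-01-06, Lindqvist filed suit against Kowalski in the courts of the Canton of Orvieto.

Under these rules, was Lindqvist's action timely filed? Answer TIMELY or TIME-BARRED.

TIMELY

The claim accrued on 2021-06-18, when the wrongful act occurred; under the stated occurrence rule the 2021-10-02 discovery does not delay accrual.
54 months from 2021-06-18 is 2025-12-18.
Because the pending related arbitration ran from 2023-11-14 to 2024-02-11, the deadline is extended by 89 days to 2026-03-17.
Lindqvist filed on 2026-01-06, before the 2026-03-17 deadline, so the action is timely.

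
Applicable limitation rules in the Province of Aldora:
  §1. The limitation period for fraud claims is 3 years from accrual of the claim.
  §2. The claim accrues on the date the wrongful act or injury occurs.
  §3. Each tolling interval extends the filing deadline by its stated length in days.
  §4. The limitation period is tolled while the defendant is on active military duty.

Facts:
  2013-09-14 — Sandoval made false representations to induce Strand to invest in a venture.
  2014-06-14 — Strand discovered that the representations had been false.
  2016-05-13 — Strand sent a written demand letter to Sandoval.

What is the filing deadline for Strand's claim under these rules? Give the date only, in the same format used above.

The claim accrued on 2013-09-14, when the wrongful act occurred; under the stated occurrence rule the 2014-06-14 discovery does not delay accrual.
Adding the 3 years base period to 2013-09-14 gives a deadline of 2016-09-14, before any tolling.
Nothing else in the chronology tolls or restarts the period.

2016-09-14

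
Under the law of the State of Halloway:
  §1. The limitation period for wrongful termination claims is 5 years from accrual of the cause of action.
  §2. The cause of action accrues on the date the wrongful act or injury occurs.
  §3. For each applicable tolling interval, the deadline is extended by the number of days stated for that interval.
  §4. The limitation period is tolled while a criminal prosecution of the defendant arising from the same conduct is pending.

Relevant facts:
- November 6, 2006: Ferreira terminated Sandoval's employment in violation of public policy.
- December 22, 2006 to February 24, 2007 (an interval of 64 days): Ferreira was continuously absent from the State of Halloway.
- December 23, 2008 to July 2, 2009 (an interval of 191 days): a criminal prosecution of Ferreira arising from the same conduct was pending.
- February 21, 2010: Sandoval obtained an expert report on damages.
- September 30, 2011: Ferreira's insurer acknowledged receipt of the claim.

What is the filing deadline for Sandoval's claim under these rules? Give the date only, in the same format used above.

The cause of action accrued on November 6, 2006, the date of the act.
5 years from November 6, 2006 is November 6, 2011.
Because the pending criminal prosecution ran from December 23, 2008 to July 2, 2009, the deadline is extended by 191 days to May 15, 2012.
No stated provision tolls the period for the defendant's absence, so the interval from December 22, 2006 to February 24, 2007 has no effect on the deadline.
None of the other events listed affects the running of the period under the stated rules.

May 15, 2012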